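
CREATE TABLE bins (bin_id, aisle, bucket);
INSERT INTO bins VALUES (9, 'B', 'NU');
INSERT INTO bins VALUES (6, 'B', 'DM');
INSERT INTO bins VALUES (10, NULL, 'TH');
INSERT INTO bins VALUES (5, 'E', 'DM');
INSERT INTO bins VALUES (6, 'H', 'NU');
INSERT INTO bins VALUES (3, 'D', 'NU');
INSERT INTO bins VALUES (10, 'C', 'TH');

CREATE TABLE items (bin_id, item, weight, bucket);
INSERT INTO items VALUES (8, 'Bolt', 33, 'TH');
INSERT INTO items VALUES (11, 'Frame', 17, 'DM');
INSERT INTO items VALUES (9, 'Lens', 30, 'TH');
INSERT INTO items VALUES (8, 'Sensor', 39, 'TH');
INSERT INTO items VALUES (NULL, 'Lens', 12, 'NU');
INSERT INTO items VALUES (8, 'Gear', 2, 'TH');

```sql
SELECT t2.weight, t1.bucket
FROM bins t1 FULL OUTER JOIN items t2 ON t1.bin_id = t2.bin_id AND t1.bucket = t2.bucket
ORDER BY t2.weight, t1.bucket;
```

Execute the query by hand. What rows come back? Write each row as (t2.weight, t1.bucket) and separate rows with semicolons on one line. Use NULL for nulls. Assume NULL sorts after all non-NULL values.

(2, NULL); (12, NULL); (17, NULL); (30, NULL); (33, NULL); (39, NULL); (NULL, DM); (NULL, DM); (NULL, NU); (NULL, NU); (NULL, NU); (NULL, TH); (NULL, TH)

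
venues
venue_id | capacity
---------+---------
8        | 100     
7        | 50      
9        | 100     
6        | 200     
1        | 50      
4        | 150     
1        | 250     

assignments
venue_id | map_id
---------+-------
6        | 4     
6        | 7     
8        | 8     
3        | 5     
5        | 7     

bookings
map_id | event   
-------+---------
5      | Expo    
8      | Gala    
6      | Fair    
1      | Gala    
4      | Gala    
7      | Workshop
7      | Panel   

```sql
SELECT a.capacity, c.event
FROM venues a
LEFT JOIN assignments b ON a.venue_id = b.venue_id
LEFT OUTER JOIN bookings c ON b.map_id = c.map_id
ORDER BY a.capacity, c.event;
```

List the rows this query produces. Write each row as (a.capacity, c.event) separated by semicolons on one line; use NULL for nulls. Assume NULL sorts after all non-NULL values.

Evaluate left to right. First `venues a LEFT JOIN assignments b` on venue_id: 8 row(s).
Then LEFT JOIN `bookings c` on map_id: each of those 8 rows is kept; rows whose b.map_id has no match in c get NULL for c's columns.

(50, NULL); (50, NULL); (100, Gala); (100, NULL); (150, NULL); (200, Gala); (200, Panel); (200, Workshop); (250, NULL)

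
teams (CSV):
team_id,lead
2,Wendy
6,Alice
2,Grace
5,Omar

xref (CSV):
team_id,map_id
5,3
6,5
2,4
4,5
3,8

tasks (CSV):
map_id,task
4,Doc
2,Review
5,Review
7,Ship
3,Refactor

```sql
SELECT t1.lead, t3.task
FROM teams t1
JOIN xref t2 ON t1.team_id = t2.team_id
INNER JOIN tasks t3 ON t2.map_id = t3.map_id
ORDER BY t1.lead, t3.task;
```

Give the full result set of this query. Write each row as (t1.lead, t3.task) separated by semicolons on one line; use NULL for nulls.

Evaluate left to right. First `teams t1 INNER JOIN xref t2` on team_id: 4 row(s).
Then INNER JOIN `tasks t3` on map_id: keep only rows whose t2.map_id appears in t3.

(Alice, Review); (Grace, Doc); (Omar, Refactor); (Wendy, Doc)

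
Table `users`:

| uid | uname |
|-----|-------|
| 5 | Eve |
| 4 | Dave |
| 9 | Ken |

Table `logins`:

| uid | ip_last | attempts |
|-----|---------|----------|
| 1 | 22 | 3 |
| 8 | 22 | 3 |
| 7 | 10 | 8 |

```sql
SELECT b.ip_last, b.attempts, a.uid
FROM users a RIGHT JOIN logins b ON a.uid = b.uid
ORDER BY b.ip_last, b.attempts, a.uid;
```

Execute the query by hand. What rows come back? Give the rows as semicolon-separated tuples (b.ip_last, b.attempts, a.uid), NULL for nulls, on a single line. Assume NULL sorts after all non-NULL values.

(10, 8, NULL); (22, 3, NULL); (22, 3, NULL)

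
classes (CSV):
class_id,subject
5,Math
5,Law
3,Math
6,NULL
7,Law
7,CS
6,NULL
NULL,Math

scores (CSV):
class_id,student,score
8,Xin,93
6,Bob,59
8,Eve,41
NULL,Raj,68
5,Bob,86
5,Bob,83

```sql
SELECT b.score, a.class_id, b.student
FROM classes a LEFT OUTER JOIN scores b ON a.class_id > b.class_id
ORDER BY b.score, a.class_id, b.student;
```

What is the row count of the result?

14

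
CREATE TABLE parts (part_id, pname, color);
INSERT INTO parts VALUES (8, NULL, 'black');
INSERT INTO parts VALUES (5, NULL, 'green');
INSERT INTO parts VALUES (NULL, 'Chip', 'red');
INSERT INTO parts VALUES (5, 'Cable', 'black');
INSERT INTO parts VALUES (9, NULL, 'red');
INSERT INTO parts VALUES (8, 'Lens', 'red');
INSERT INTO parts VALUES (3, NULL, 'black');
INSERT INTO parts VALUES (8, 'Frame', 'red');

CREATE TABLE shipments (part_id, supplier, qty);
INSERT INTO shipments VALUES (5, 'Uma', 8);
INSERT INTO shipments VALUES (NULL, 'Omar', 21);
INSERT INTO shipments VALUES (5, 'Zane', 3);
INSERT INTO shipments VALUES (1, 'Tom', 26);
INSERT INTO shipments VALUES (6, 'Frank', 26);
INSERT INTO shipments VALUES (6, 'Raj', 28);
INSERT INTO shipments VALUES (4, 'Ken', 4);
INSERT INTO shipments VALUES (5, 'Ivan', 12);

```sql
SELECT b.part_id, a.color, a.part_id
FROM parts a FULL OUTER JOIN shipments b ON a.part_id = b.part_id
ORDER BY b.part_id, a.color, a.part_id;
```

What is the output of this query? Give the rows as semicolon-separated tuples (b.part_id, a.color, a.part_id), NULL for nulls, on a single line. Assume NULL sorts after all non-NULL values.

(1, NULL, NULL); (4, NULL, NULL); (5, black, 5); (5, black, 5); (5, black, 5); (5, green, 5); (5, green, 5); (5, green, 5); (6, NULL, NULL); (6, NULL, NULL); (NULL, black, 3); (NULL, black, 8); (NULL, red, 8); (NULL, red, 8); (NULL, red, 9); (NULL, red, NULL); (NULL, NULL, NULL)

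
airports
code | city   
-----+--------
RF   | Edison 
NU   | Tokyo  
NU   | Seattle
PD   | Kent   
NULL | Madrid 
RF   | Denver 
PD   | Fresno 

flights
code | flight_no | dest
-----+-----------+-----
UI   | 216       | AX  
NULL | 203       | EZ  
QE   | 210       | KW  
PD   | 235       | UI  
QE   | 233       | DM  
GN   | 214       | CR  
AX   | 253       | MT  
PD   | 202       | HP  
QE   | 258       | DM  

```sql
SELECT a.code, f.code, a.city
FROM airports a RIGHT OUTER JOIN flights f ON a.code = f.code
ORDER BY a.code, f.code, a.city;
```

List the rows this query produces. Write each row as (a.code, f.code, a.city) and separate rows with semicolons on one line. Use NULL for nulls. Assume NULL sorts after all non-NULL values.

(PD, PD, Fresno); (PD, PD, Fresno); (PD, PD, Kent); (PD, PD, Kent); (NULL, AX, NULL); (NULL, GN, NULL); (NULL, QE, NULL); (NULL, QE, NULL); (NULL, QE, NULL); (NULL, UI, NULL); (NULL, NULL, NULL)

RIGHT JOIN keeps every row from `flights`; unmatched rows get NULL for `airports`'s columns.
Matching on a.code = f.code. A NULL in a compared column never satisfies the condition.
- a row (code=RF): no match.
- a row (code=NU): no match.
- a row (code=NU): no match.
- a row (code=PD): matches 2 f row(s) → 2 output row(s).
- a row (code=NULL): no match.
- a row (code=RF): no match.
- a row (code=PD): matches 2 f row(s) → 2 output row(s).
- 7 f row(s) had no a match → kept, a columns NULL.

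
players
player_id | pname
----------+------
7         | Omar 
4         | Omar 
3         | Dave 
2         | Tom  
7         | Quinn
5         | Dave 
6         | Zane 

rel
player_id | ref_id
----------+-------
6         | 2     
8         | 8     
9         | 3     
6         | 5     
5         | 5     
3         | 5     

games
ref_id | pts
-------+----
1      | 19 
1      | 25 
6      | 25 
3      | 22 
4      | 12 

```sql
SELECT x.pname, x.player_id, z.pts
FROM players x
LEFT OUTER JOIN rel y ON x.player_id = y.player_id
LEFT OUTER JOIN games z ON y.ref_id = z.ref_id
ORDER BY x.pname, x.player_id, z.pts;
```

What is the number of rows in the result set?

8

Evaluate left to right. First `players x LEFT JOIN rel y` on player_id: 8 row(s).
Then LEFT JOIN `games z` on ref_id: each of those 8 rows is kept; rows whose y.ref_id has no match in z get NULL for z's columns.
Result: 8 row(s).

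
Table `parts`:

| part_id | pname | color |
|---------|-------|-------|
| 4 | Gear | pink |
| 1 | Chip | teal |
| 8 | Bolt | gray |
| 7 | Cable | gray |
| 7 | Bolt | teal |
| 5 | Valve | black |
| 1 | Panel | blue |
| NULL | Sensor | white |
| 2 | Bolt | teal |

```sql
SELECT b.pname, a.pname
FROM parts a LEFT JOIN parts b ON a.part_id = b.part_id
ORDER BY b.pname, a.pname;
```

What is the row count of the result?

13

LEFT JOIN keeps every row from `parts a`; unmatched rows get NULL for `parts b`'s columns.
Matching on a.part_id = b.part_id. A NULL in a compared column never satisfies the condition.
Matched pairs: 12; unmatched a rows kept: 1.
Total: 12 matched + 1 padded = 13 rows.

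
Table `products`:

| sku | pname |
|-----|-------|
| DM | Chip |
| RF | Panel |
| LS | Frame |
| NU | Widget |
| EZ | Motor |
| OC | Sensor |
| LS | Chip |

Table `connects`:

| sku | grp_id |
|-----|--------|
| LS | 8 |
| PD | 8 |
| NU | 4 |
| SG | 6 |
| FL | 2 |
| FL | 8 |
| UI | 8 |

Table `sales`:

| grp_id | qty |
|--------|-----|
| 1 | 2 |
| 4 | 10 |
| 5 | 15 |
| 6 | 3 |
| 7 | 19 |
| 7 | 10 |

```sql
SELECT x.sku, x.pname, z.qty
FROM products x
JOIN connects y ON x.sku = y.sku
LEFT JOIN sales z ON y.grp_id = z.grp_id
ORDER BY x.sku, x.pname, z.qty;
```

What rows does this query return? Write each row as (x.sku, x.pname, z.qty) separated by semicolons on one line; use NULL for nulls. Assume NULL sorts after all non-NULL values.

(LS, Chip, NULL); (LS, Frame, NULL); (NU, Widget, 10)

Joins associate left-to-right: products INNER JOIN connects on sku gives 3 intermediate row(s).
Then LEFT JOIN `sales z` on grp_id: each of those 3 rows is kept; rows whose y.grp_id has no match in z get NULL for z's columns.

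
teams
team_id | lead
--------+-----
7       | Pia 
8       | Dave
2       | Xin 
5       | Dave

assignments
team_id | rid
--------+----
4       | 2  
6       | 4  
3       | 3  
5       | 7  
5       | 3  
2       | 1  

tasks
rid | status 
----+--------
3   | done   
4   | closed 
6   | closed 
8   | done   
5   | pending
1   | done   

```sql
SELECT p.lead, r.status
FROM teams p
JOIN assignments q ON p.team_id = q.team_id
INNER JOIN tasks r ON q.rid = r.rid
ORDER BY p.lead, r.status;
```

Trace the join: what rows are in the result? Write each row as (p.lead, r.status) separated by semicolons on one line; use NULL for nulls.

(Dave, done); (Xin, done)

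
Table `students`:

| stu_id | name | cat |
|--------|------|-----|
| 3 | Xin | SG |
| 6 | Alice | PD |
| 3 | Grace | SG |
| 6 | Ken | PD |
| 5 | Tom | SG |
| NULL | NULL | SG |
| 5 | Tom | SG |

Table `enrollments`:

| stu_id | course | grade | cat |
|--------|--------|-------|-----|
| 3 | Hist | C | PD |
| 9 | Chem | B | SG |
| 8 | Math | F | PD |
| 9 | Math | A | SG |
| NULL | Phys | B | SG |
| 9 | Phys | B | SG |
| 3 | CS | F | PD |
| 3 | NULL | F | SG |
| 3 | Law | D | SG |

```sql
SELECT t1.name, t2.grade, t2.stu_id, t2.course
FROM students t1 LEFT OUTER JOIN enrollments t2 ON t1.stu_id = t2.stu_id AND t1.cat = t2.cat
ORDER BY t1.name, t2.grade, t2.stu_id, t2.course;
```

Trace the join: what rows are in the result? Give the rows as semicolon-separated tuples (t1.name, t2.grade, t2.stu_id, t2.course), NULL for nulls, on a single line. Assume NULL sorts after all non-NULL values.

(Alice, NULL, NULL, NULL); (Grace, D, 3, Law); (Grace, F, 3, NULL); (Ken, NULL, NULL, NULL); (Tom, NULL, NULL, NULL); (Tom, NULL, NULL, NULL); (Xin, D, 3, Law); (Xin, F, 3, NULL); (NULL, NULL, NULL, NULL)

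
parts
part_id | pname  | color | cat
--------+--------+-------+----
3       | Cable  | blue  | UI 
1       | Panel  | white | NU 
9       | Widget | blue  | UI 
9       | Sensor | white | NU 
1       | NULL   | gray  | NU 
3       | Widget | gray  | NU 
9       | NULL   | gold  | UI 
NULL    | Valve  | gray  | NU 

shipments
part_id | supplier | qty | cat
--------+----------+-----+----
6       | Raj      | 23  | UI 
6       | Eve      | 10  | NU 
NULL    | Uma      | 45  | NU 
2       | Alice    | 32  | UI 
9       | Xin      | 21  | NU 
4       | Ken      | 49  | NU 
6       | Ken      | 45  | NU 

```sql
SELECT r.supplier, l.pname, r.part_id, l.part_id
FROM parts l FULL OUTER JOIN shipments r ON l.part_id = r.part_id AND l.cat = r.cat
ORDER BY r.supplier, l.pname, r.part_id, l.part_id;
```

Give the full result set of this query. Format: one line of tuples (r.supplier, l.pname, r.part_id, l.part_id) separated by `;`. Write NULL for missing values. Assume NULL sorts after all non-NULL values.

FULL OUTER JOIN keeps every row from both sides; unmatched rows get NULL for the other side's columns.
Matching on l.part_id = r.part_id AND l.cat = r.cat. A NULL in a compared column never satisfies the condition.
Matched pairs: 1; unmatched l rows kept: 7; unmatched r rows kept: 6.

(Alice, NULL, 2, NULL); (Eve, NULL, 6, NULL); (Ken, NULL, 4, NULL); (Ken, NULL, 6, NULL); (Raj, NULL, 6, NULL); (Uma, NULL, NULL, NULL); (Xin, Sensor, 9, 9); (NULL, Cable, NULL, 3); (NULL, Panel, NULL, 1); (NULL, Valve, NULL, NULL); (NULL, Widget, NULL, 3); (NULL, Widget, NULL, 9); (NULL, NULL, NULL, 1); (NULL, NULL, NULL, 9)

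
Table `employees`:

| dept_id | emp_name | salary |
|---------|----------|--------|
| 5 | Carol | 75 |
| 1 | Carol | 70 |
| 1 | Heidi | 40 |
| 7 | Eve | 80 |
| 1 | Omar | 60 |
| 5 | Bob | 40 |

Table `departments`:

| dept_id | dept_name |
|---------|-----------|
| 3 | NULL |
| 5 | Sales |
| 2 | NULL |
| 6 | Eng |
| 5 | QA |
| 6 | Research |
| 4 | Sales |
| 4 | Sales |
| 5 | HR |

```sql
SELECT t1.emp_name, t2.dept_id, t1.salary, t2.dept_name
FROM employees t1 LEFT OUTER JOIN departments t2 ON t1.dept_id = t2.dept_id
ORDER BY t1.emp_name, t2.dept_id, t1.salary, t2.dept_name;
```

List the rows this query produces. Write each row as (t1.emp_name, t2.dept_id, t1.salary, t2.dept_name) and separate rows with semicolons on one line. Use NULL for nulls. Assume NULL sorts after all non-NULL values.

(Bob, 5, 40, HR); (Bob, 5, 40, QA); (Bob, 5, 40, Sales); (Carol, 5, 75, HR); (Carol, 5, 75, QA); (Carol, 5, 75, Sales); (Carol, NULL, 70, NULL); (Eve, NULL, 80, NULL); (Heidi, NULL, 40, NULL); (Omar, NULL, 60, NULL)

LEFT JOIN keeps every row from `employees`; unmatched rows get NULL for `departments`'s columns.
Matching on t1.dept_id = t2.dept_id.
- t1 row (dept_id=5): matches 3 t2 row(s) → 3 output row(s).
- t1 row (dept_id=1): no match → kept, t2 columns NULL.
- t1 row (dept_id=1): no match → kept, t2 columns NULL.
- t1 row (dept_id=7): no match → kept, t2 columns NULL.
- t1 row (dept_id=1): no match → kept, t2 columns NULL.
- t1 row (dept_id=5): matches 3 t2 row(s) → 3 output row(s).
After projecting and ordering:
t1.emp_name | t2.dept_id | t1.salary | t2.dept_name
Bob | 5 | 40 | HR
Bob | 5 | 40 | QA
Bob | 5 | 40 | Sales
Carol | 5 | 75 | HR
Carol | 5 | 75 | QA
Carol | 5 | 75 | Sales
Carol | NULL | 70 | NULL
Eve | NULL | 80 | NULL
Heidi | NULL | 40 | NULL
Omar | NULL | 60 | NULL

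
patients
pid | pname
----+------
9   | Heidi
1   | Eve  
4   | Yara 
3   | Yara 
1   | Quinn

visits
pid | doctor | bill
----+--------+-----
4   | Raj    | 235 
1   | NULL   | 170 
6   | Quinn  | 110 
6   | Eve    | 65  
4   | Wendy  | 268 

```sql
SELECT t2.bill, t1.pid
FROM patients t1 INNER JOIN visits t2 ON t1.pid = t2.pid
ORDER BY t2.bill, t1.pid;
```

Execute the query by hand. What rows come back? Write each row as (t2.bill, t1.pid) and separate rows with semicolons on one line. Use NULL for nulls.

(170, 1); (170, 1); (235, 4); (268, 4)

INNER JOIN keeps only pairs where the ON condition holds.
Matching on t1.pid = t2.pid.
- pid=9: no matching t2 row, dropped.
- pid=1: 1 matching t2 row(s), so 1 row(s) emitted.
- pid=4: 2 matching t2 row(s), so 2 row(s) emitted.
- pid=3: no matching t2 row, dropped.
- pid=1: 1 matching t2 row(s), so 1 row(s) emitted.
After projecting and ordering:
t2.bill | t1.pid
170 | 1
170 | 1
235 | 4
268 | 4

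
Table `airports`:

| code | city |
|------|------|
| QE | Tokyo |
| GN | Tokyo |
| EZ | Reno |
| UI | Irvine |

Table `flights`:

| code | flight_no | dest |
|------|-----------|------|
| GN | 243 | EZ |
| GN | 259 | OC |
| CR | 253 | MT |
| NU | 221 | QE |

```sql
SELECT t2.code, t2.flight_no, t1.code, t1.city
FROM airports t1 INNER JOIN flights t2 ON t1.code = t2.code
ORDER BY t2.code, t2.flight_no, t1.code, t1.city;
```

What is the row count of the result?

2

INNER JOIN keeps only pairs where the ON condition holds.
Matching on t1.code = t2.code.
Matched pairs: 2.
Total: 2 rows.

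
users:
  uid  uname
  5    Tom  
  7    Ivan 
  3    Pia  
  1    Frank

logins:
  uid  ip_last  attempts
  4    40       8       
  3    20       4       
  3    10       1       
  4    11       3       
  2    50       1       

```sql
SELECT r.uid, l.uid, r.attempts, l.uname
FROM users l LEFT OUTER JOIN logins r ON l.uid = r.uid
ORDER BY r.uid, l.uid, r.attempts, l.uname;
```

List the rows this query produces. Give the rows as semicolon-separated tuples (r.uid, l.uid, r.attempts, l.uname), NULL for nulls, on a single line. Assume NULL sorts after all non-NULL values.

(3, 3, 1, Pia); (3, 3, 4, Pia); (NULL, 1, NULL, Frank); (NULL, 5, NULL, Tom); (NULL, 7, NULL, Ivan)

LEFT JOIN keeps every row from `users`; unmatched rows get NULL for `logins`'s columns.
Matching on l.uid = r.uid.
- uid=5: no r row matches, row kept with r columns NULL.
- uid=7: no r row matches, row kept with r columns NULL.
- uid=3: 2 matching r row(s), so 2 row(s) emitted.
- uid=1: no r row matches, row kept with r columns NULL.
After projecting and ordering:
r.uid | l.uid | r.attempts | l.uname
3 | 3 | 1 | Pia
3 | 3 | 4 | Pia
NULL | 1 | NULL | Frank
NULL | 5 | NULL | Tom
NULL | 7 | NULL | Ivan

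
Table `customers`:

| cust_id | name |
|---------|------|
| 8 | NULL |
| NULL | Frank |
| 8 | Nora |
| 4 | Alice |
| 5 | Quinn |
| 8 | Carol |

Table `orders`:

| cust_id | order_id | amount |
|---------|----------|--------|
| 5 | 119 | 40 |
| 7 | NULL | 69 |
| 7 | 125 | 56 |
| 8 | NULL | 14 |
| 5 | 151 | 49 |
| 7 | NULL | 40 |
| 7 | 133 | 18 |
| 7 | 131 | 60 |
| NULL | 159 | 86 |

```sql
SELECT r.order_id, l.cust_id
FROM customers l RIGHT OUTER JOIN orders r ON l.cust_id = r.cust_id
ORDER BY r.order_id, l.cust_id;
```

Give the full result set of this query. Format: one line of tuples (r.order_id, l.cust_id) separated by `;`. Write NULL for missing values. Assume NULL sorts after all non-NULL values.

RIGHT JOIN keeps every row from `orders`; unmatched rows get NULL for `customers`'s columns.
Matching on l.cust_id = r.cust_id. A NULL in a compared column never satisfies the condition.
- l row (cust_id=8): matches 1 r row(s) → 1 output row(s).
- l row (cust_id=NULL): no match.
- l row (cust_id=8): matches 1 r row(s) → 1 output row(s).
- l row (cust_id=4): no match.
- l row (cust_id=5): matches 2 r row(s) → 2 output row(s).
- l row (cust_id=8): matches 1 r row(s) → 1 output row(s).
- 6 row(s) from r found no l partner → padded with NULL.

(119, 5); (125, NULL); (131, NULL); (133, NULL); (151, 5); (159, NULL); (NULL, 8); (NULL, 8); (NULL, 8); (NULL, NULL); (NULL, NULL)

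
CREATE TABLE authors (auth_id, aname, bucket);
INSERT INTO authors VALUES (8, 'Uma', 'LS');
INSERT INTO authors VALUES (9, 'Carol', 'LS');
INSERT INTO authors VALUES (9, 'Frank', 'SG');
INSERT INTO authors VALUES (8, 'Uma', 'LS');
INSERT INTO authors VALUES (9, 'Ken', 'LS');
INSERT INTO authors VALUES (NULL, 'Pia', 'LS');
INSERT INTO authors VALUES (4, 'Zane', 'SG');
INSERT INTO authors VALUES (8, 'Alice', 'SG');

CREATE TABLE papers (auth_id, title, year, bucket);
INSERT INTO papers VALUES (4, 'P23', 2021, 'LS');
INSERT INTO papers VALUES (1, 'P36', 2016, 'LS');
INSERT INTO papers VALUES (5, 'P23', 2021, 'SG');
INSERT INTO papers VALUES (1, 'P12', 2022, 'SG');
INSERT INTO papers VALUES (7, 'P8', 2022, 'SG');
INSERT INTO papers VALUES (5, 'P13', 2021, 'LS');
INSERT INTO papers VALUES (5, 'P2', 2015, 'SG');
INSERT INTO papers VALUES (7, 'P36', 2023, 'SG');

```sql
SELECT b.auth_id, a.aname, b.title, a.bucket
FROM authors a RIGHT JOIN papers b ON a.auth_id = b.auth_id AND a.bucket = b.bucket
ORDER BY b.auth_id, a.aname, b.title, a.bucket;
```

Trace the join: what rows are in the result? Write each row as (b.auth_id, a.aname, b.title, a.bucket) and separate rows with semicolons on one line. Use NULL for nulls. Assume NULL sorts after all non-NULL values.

RIGHT JOIN keeps every row from `papers`; unmatched rows get NULL for `authors`'s columns.
Matching on a.auth_id = b.auth_id AND a.bucket = b.bucket. A NULL in a compared column never satisfies the condition.
- auth_id=8, bucket=LS: no matching b row.
- auth_id=9, bucket=LS: no matching b row.
- auth_id=9, bucket=SG: no matching b row.
- auth_id=8, bucket=LS: no matching b row.
- auth_id=9, bucket=LS: no matching b row.
- auth_id=NULL, bucket=LS: no matching b row.
- auth_id=4, bucket=SG: no matching b row.
- auth_id=8, bucket=SG: no matching b row.
- plus 8 unmatched b row(s), each kept with NULL a columns.
After projecting and ordering:
b.auth_id | a.aname | b.title | a.bucket
1 | NULL | P12 | NULL
1 | NULL | P36 | NULL
4 | NULL | P23 | NULL
5 | NULL | P13 | NULL
5 | NULL | P2 | NULL
5 | NULL | P23 | NULL
7 | NULL | P36 | NULL
7 | NULL | P8 | NULL

(1, NULL, P12, NULL); (1, NULL, P36, NULL); (4, NULL, P23, NULL); (5, NULL, P13, NULL); (5, NULL, P2, NULL); (5, NULL, P23, NULL); (7, NULL, P36, NULL); (7, NULL, P8, NULL)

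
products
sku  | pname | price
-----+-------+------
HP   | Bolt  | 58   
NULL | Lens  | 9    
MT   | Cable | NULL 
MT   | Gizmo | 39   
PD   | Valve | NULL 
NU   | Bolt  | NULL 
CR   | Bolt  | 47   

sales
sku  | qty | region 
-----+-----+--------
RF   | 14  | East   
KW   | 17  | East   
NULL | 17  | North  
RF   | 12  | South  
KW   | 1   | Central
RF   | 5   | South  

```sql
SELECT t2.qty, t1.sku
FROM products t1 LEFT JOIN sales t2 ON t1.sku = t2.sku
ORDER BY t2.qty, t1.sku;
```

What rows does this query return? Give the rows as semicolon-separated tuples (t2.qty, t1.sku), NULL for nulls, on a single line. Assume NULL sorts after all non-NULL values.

(NULL, CR); (NULL, HP); (NULL, MT); (NULL, MT); (NULL, NU); (NULL, PD); (NULL, NULL)

LEFT JOIN keeps every row from `products`; unmatched rows get NULL for `sales`'s columns.
Matching on t1.sku = t2.sku. A NULL in a compared column never satisfies the condition.
- sku=HP: no t2 row matches, row kept with t2 columns NULL.
- sku=NULL: no t2 row matches, row kept with t2 columns NULL.
- sku=MT: no t2 row matches, row kept with t2 columns NULL.
- sku=MT: no t2 row matches, row kept with t2 columns NULL.
- sku=PD: no t2 row matches, row kept with t2 columns NULL.
- sku=NU: no t2 row matches, row kept with t2 columns NULL.
- sku=CR: no t2 row matches, row kept with t2 columns NULL.
After projecting and ordering:
t2.qty | t1.sku
NULL | CR
NULL | HP
NULL | MT
NULL | MT
NULL | NU
NULL | PD
NULL | NULL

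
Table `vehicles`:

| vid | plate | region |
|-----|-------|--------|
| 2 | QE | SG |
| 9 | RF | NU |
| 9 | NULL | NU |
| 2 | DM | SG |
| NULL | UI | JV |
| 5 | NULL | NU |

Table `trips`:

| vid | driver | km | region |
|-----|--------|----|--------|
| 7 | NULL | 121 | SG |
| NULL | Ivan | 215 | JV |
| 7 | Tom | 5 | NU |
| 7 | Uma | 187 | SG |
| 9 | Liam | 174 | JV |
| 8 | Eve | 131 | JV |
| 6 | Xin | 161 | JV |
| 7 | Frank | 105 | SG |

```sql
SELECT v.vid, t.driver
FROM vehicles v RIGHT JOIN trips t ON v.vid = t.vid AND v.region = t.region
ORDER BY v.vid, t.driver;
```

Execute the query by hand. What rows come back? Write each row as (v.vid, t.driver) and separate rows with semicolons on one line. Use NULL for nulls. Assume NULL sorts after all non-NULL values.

(NULL, Eve); (NULL, Frank); (NULL, Ivan); (NULL, Liam); (NULL, Tom); (NULL, Uma); (NULL, Xin); (NULL, NULL)

RIGHT JOIN keeps every row from `trips`; unmatched rows get NULL for `vehicles`'s columns.
Matching on v.vid = t.vid AND v.region = t.region. A NULL in a compared column never satisfies the condition.
- v (vid=2, region=SG) has no partner in t.
- v (vid=9, region=NU) has no partner in t.
- v (vid=9, region=NU) has no partner in t.
- v (vid=2, region=SG) has no partner in t.
- v (vid=NULL, region=JV) has no partner in t.
- v (vid=5, region=NU) has no partner in t.
- 8 t row(s) had no v match → kept, v columns NULL.
After projecting and ordering:
v.vid | t.driver
NULL | Eve
NULL | Frank
NULL | Ivan
NULL | Liam
NULL | Tom
NULL | Uma
NULL | Xin
NULL | NULL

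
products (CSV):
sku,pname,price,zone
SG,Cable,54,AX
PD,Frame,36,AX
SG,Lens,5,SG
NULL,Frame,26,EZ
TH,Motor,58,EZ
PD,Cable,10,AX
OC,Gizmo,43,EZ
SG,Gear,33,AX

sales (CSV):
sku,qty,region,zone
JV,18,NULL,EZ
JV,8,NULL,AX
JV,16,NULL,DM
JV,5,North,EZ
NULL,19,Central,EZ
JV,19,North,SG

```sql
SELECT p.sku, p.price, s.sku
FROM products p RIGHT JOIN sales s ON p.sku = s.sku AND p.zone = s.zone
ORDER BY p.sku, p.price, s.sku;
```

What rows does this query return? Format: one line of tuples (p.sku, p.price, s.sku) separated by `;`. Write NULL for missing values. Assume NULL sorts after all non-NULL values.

(NULL, NULL, JV); (NULL, NULL, JV); (NULL, NULL, JV); (NULL, NULL, JV); (NULL, NULL, JV); (NULL, NULL, NULL)

RIGHT JOIN keeps every row from `sales`; unmatched rows get NULL for `products`'s columns.
Matching on p.sku = s.sku AND p.zone = s.zone. A NULL in a compared column never satisfies the condition.
- p[0] sku=SG, zone=AX → no match.
- p[1] sku=PD, zone=AX → no match.
- p[2] sku=SG, zone=SG → no match.
- p[3] sku=NULL, zone=EZ → no match.
- p[4] sku=TH, zone=EZ → no match.
- p[5] sku=PD, zone=AX → no match.
- p[6] sku=OC, zone=EZ → no match.
- p[7] sku=SG, zone=AX → no match.
- plus 6 unmatched s row(s), each kept with NULL p columns.
After projecting and ordering:
p.sku | p.price | s.sku
NULL | NULL | JV
NULL | NULL | JV
NULL | NULL | JV
NULL | NULL | JV
NULL | NULL | JV
NULL | NULL | NULL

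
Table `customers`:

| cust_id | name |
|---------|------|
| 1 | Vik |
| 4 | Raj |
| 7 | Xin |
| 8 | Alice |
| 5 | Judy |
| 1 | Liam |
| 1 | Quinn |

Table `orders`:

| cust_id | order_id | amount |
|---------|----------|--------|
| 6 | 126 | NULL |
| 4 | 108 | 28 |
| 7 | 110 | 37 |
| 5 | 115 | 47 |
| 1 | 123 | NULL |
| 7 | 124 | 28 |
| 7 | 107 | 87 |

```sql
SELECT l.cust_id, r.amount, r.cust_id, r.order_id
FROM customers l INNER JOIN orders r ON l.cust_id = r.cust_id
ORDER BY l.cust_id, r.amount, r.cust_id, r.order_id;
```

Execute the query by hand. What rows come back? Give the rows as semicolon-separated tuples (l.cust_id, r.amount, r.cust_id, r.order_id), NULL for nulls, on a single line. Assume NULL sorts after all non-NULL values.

(1, NULL, 1, 123); (1, NULL, 1, 123); (1, NULL, 1, 123); (4, 28, 4, 108); (5, 47, 5, 115); (7, 28, 7, 124); (7, 37, 7, 110); (7, 87, 7, 107)

INNER JOIN keeps only pairs where the ON condition holds.
Matching on l.cust_id = r.cust_id.
- cust_id=1: 1 matching r row(s), so 1 row(s) emitted.
- cust_id=4: 1 matching r row(s), so 1 row(s) emitted.
- cust_id=7: 3 matching r row(s), so 3 row(s) emitted.
- cust_id=8: no matching r row, dropped.
- cust_id=5: 1 matching r row(s), so 1 row(s) emitted.
- cust_id=1: 1 matching r row(s), so 1 row(s) emitted.
- cust_id=1: 1 matching r row(s), so 1 row(s) emitted.
After projecting and ordering:
l.cust_id | r.amount | r.cust_id | r.order_id
1 | NULL | 1 | 123
1 | NULL | 1 | 123
1 | NULL | 1 | 123
4 | 28 | 4 | 108
5 | 47 | 5 | 115
7 | 28 | 7 | 124
7 | 37 | 7 | 110
7 | 87 | 7 | 107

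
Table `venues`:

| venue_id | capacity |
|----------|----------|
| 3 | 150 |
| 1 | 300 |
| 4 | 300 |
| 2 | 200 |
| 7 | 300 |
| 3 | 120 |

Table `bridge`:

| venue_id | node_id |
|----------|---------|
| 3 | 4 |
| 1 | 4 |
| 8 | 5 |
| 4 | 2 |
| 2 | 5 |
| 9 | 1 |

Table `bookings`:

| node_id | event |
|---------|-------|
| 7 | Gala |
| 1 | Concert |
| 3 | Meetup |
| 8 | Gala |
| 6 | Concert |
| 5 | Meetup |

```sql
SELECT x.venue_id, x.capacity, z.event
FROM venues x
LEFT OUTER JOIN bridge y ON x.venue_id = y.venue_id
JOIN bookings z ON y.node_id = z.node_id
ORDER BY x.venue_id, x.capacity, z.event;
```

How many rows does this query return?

Joins associate left-to-right: venues LEFT JOIN bridge on venue_id gives 6 intermediate row(s).
Then INNER JOIN `bookings z` on node_id: keep only rows whose y.node_id appears in z.
Result: 1 row(s).

1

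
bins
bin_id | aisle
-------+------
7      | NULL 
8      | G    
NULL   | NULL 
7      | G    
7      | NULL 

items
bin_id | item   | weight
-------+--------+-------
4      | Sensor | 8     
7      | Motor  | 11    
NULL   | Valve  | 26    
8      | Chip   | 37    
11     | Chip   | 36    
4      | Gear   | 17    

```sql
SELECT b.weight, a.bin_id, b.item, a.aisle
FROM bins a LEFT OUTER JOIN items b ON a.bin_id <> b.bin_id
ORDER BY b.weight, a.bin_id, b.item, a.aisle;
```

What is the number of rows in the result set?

LEFT JOIN keeps every row from `bins`; unmatched rows get NULL for `items`'s columns.
Matching on a.bin_id <> b.bin_id. A NULL in a compared column never satisfies the condition.
Matched pairs: 16; unmatched a rows kept: 1.
Total: 16 matched + 1 padded = 17 rows.

17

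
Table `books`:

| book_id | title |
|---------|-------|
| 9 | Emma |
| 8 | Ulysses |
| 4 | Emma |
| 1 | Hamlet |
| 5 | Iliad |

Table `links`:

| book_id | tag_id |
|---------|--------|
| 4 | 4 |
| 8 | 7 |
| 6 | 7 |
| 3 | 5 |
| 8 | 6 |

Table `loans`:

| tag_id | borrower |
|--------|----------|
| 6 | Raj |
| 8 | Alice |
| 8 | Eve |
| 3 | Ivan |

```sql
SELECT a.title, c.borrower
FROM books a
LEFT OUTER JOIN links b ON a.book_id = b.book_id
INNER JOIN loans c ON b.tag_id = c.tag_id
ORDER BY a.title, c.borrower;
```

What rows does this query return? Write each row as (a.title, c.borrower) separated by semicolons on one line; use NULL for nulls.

(Ulysses, Raj)

Joins associate left-to-right: books LEFT JOIN links on book_id gives 6 intermediate row(s).
Then INNER JOIN `loans c` on tag_id: keep only rows whose b.tag_id appears in c.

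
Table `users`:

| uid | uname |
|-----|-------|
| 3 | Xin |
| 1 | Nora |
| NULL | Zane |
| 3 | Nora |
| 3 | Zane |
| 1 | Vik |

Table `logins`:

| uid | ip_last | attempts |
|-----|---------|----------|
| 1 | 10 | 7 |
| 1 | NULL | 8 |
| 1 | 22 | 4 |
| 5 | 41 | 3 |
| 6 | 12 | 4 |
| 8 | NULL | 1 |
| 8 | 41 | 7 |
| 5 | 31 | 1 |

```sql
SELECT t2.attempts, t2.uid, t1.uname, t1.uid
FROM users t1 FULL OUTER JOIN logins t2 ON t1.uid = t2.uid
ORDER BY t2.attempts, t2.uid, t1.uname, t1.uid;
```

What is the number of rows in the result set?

FULL OUTER JOIN keeps every row from both sides; unmatched rows get NULL for the other side's columns.
Matching on t1.uid = t2.uid. A NULL in a compared column never satisfies the condition.
Matched pairs: 6; unmatched t1 rows kept: 4; unmatched t2 rows kept: 5.
Total: 6 matched + 9 padded = 15 rows.

15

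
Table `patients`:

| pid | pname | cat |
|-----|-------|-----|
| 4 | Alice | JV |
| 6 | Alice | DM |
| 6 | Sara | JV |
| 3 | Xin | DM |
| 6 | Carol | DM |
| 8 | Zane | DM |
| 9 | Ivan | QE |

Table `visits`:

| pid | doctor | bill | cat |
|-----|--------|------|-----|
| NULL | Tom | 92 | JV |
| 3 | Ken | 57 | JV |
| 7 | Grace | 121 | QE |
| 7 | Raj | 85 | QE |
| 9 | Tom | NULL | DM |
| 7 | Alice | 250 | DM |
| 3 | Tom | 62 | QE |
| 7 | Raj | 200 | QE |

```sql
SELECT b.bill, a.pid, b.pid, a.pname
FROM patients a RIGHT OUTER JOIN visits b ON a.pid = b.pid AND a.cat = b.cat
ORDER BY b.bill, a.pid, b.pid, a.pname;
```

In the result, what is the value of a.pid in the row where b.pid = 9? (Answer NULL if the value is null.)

RIGHT JOIN keeps every row from `visits`; unmatched rows get NULL for `patients`'s columns.
Matching on a.pid = b.pid AND a.cat = b.cat. A NULL in a compared column never satisfies the condition.
- a row (pid=4, cat=JV): no match.
- a row (pid=6, cat=DM): no match.
- a row (pid=6, cat=JV): no match.
- a row (pid=3, cat=DM): no match.
- a row (pid=6, cat=DM): no match.
- a row (pid=8, cat=DM): no match.
- a row (pid=9, cat=QE): no match.
- 8 b row(s) had no a match → kept, a columns NULL.

NULL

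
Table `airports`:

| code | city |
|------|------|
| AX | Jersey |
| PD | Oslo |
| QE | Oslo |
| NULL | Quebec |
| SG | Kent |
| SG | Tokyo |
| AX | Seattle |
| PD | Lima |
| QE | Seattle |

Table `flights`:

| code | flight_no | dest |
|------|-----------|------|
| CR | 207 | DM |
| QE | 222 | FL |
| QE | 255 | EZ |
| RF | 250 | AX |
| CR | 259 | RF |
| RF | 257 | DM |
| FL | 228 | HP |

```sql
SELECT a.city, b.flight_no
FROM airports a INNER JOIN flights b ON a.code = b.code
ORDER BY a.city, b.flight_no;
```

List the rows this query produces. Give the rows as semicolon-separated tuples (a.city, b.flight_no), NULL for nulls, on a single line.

INNER JOIN keeps only pairs where the ON condition holds.
Matching on a.code = b.code. A NULL in a compared column never satisfies the condition.
Matched pairs: 4.

(Oslo, 222); (Oslo, 255); (Seattle, 222); (Seattle, 255)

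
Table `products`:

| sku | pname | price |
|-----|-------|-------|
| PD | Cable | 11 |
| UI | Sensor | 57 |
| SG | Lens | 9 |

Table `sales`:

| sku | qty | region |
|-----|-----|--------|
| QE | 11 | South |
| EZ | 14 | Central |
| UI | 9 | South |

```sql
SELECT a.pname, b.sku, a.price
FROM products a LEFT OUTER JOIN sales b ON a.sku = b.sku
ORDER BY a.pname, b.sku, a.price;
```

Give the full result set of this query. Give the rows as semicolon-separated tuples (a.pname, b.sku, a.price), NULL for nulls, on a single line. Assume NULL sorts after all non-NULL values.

(Cable, NULL, 11); (Lens, NULL, 9); (Sensor, UI, 57)

LEFT JOIN keeps every row from `products`; unmatched rows get NULL for `sales`'s columns.
Matching on a.sku = b.sku.
- a row (sku=PD): no match → kept, b columns NULL.
- a row (sku=UI): matches 1 b row(s) → 1 output row(s).
- a row (sku=SG): no match → kept, b columns NULL.
After projecting and ordering:
a.pname | b.sku | a.price
Cable | NULL | 11
Lens | NULL | 9
Sensor | UI | 57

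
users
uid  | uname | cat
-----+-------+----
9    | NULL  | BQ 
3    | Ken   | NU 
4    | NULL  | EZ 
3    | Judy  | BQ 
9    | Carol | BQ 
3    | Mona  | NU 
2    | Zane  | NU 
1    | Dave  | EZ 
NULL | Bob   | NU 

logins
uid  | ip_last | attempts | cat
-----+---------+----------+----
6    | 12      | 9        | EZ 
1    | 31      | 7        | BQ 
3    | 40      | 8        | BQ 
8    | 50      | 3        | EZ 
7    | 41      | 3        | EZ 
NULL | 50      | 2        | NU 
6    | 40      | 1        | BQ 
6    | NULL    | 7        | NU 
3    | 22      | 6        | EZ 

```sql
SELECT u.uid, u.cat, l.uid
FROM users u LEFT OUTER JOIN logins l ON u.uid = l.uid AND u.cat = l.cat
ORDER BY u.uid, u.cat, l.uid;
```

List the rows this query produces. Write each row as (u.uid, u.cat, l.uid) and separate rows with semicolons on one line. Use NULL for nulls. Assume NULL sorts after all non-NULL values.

LEFT JOIN keeps every row from `users`; unmatched rows get NULL for `logins`'s columns.
Matching on u.uid = l.uid AND u.cat = l.cat. A NULL in a compared column never satisfies the condition.
- u[0] uid=9, cat=BQ → no match; kept with NULLs on the l side.
- u[1] uid=3, cat=NU → no match; kept with NULLs on the l side.
- u[2] uid=4, cat=EZ → no match; kept with NULLs on the l side.
- u[3] uid=3, cat=BQ → 1 match(es) in l → 1 row(s).
- u[4] uid=9, cat=BQ → no match; kept with NULLs on the l side.
- u[5] uid=3, cat=NU → no match; kept with NULLs on the l side.
- u[6] uid=2, cat=NU → no match; kept with NULLs on the l side.
- u[7] uid=1, cat=EZ → no match; kept with NULLs on the l side.
- u[8] uid=NULL, cat=NU → no match; kept with NULLs on the l side.
After projecting and ordering:
u.uid | u.cat | l.uid
1 | EZ | NULL
2 | NU | NULL
3 | BQ | 3
3 | NU | NULL
3 | NU | NULL
4 | EZ | NULL
9 | BQ | NULL
9 | BQ | NULL
NULL | NU | NULL

(1, EZ, NULL); (2, NU, NULL); (3, BQ, 3); (3, NU, NULL); (3, NU, NULL); (4, EZ, NULL); (9, BQ, NULL); (9, BQ, NULL); (NULL, NU, NULL)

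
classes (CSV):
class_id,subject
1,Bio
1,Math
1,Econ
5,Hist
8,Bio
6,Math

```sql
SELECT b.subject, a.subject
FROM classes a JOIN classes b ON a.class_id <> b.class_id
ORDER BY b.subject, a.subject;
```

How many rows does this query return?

INNER JOIN keeps only pairs where the ON condition holds.
Matching on a.class_id <> b.class_id.
- a (class_id=1) pairs with 3 row(s) of b.
- a (class_id=1) pairs with 3 row(s) of b.
- a (class_id=1) pairs with 3 row(s) of b.
- a (class_id=5) pairs with 5 row(s) of b.
- a (class_id=8) pairs with 5 row(s) of b.
- a (class_id=6) pairs with 5 row(s) of b.
Total: 24 rows.

24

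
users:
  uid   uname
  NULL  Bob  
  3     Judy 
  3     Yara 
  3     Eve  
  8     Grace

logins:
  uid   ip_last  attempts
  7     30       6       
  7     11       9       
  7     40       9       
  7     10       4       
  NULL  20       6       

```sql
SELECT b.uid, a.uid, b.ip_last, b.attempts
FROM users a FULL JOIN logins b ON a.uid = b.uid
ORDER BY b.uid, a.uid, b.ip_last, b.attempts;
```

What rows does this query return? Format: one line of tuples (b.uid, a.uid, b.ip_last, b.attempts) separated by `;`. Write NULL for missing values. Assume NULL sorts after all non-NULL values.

FULL OUTER JOIN keeps every row from both sides; unmatched rows get NULL for the other side's columns.
Matching on a.uid = b.uid. A NULL in a compared column never satisfies the condition.
Matched pairs: 0; unmatched a rows kept: 5; unmatched b rows kept: 5.

(7, NULL, 10, 4); (7, NULL, 11, 9); (7, NULL, 30, 6); (7, NULL, 40, 9); (NULL, 3, NULL, NULL); (NULL, 3, NULL, NULL); (NULL, 3, NULL, NULL); (NULL, 8, NULL, NULL); (NULL, NULL, 20, 6); (NULL, NULL, NULL, NULL)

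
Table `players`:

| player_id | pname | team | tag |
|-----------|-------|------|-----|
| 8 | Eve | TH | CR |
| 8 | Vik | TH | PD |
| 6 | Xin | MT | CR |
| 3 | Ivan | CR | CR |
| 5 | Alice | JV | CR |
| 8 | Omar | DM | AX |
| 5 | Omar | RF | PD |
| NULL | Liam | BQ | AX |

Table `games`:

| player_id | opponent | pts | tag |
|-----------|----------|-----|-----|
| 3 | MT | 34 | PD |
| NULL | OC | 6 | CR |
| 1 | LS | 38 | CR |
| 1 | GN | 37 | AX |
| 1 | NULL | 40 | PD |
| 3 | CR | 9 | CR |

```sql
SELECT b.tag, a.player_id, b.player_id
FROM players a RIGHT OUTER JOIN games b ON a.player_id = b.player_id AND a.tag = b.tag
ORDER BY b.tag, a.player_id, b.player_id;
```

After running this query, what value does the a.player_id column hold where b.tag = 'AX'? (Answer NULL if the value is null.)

NULL

RIGHT JOIN keeps every row from `games`; unmatched rows get NULL for `players`'s columns.
Matching on a.player_id = b.player_id AND a.tag = b.tag. A NULL in a compared column never satisfies the condition.
- a row (player_id=8, tag=CR): no match.
- a row (player_id=8, tag=PD): no match.
- a row (player_id=6, tag=CR): no match.
- a row (player_id=3, tag=CR): matches 1 b row(s) → 1 output row(s).
- a row (player_id=5, tag=CR): no match.
- a row (player_id=8, tag=AX): no match.
- a row (player_id=5, tag=PD): no match.
- a row (player_id=NULL, tag=AX): no match.
- 5 b row(s) had no a match → kept, a columns NULL.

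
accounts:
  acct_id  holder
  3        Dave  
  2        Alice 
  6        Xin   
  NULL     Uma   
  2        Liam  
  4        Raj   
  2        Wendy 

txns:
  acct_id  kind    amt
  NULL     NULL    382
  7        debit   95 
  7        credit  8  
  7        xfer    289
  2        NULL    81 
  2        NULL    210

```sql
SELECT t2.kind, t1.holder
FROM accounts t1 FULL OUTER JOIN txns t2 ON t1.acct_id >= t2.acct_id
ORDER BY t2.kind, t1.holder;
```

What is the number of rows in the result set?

17

FULL OUTER JOIN keeps every row from both sides; unmatched rows get NULL for the other side's columns.
Matching on t1.acct_id >= t2.acct_id. A NULL in a compared column never satisfies the condition.
- t1 (acct_id=3) pairs with 2 row(s) of t2.
- t1 (acct_id=2) pairs with 2 row(s) of t2.
- t1 (acct_id=6) pairs with 2 row(s) of t2.
- t1 (acct_id=NULL) has no partner → padded with NULL.
- t1 (acct_id=2) pairs with 2 row(s) of t2.
- t1 (acct_id=4) pairs with 2 row(s) of t2.
- t1 (acct_id=2) pairs with 2 row(s) of t2.
- 4 row(s) from t2 found no t1 partner → padded with NULL.
Total: 12 matched + 5 padded = 17 rows.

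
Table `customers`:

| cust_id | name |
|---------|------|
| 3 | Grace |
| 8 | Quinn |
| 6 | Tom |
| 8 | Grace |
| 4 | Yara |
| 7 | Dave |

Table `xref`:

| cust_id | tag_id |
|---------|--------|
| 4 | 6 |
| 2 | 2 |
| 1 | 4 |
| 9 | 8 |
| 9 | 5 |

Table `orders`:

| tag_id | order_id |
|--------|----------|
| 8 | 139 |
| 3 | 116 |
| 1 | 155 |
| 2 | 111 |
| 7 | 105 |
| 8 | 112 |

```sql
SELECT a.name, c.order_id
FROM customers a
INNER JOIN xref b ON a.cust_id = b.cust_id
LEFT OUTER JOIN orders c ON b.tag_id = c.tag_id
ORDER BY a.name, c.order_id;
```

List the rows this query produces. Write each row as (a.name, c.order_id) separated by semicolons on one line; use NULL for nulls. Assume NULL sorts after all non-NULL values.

Step 1 — a INNER JOIN b on cust_id → 1 row(s).
Then LEFT JOIN `orders c` on tag_id: each of those 1 rows is kept; rows whose b.tag_id has no match in c get NULL for c's columns.

(Yara, NULL)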